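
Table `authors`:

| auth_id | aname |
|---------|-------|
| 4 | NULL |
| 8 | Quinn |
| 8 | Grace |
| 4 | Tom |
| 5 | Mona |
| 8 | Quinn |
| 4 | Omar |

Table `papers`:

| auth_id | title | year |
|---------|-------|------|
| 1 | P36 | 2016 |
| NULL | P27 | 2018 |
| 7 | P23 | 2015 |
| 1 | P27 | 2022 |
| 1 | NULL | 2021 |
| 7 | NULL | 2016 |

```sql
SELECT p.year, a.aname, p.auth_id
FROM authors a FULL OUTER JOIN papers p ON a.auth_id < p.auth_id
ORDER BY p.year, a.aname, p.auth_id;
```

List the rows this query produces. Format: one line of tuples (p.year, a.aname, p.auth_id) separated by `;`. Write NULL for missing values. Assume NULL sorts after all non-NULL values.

FULL OUTER JOIN keeps every row from both sides; unmatched rows get NULL for the other side's columns.
Matching on a.auth_id < p.auth_id. A NULL in a compared column never satisfies the condition.
Matched pairs: 8; unmatched a rows kept: 3; unmatched p rows kept: 4.

(2015, Mona, 7); (2015, Omar, 7); (2015, Tom, 7); (2015, NULL, 7); (2016, Mona, 7); (2016, Omar, 7); (2016, Tom, 7); (2016, NULL, 1); (2016, NULL, 7); (2018, NULL, NULL); (2021, NULL, 1); (2022, NULL, 1); (NULL, Grace, NULL); (NULL, Quinn, NULL); (NULL, Quinn, NULL)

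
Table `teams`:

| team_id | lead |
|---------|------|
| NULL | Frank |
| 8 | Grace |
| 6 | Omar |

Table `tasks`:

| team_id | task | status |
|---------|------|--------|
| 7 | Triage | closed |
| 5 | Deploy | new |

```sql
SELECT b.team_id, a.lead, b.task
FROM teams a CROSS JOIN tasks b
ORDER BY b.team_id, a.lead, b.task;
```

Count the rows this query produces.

CROSS JOIN pairs every row of `teams` with every row of `tasks`: 3 × 2 = 6 rows.

6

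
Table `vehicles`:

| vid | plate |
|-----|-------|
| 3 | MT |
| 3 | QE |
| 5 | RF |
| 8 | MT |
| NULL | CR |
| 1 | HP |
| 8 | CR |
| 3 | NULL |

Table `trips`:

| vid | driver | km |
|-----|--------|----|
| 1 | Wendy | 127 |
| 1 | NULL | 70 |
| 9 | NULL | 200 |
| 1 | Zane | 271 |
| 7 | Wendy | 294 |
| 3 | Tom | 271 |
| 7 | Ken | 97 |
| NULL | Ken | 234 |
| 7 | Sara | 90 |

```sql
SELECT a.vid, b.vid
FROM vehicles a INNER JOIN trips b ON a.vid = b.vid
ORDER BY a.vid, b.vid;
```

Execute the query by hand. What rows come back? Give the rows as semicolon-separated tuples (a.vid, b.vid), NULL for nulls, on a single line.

INNER JOIN keeps only pairs where the ON condition holds.
Matching on a.vid = b.vid. A NULL in a compared column never satisfies the condition.
- vid=3: 1 matching b row(s), so 1 row(s) emitted.
- vid=3: 1 matching b row(s), so 1 row(s) emitted.
- vid=5: no matching b row, dropped.
- vid=8: no matching b row, dropped.
- vid=NULL: no matching b row, dropped.
- vid=1: 3 matching b row(s), so 3 row(s) emitted.
- vid=8: no matching b row, dropped.
- vid=3: 1 matching b row(s), so 1 row(s) emitted.
After projecting and ordering:
a.vid | b.vid
1 | 1
1 | 1
1 | 1
3 | 3
3 | 3
3 | 3

(1, 1); (1, 1); (1, 1); (3, 3); (3, 3); (3, 3)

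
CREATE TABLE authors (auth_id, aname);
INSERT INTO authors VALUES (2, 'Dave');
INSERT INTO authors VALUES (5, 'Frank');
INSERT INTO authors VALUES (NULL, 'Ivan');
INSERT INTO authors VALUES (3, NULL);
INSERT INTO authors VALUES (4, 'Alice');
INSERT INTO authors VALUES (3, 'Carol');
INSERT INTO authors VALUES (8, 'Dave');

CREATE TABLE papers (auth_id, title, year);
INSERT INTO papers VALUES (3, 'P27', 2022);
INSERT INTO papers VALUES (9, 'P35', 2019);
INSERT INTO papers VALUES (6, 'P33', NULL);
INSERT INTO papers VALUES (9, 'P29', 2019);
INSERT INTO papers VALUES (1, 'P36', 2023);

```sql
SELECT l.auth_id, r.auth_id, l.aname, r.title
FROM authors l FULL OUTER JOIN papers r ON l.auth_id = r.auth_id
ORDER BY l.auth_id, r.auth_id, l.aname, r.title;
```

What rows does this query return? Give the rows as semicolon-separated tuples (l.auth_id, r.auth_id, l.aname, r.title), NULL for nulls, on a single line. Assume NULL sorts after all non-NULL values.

FULL OUTER JOIN keeps every row from both sides; unmatched rows get NULL for the other side's columns.
Matching on l.auth_id = r.auth_id. A NULL in a compared column never satisfies the condition.
- l (auth_id=2) has no partner → padded with NULL.
- l (auth_id=5) has no partner → padded with NULL.
- l (auth_id=NULL) has no partner → padded with NULL.
- l (auth_id=3) pairs with 1 row(s) of r.
- l (auth_id=4) has no partner → padded with NULL.
- l (auth_id=3) pairs with 1 row(s) of r.
- l (auth_id=8) has no partner → padded with NULL.
- 4 row(s) from r found no l partner → padded with NULL.

(2, NULL, Dave, NULL); (3, 3, Carol, P27); (3, 3, NULL, P27); (4, NULL, Alice, NULL); (5, NULL, Frank, NULL); (8, NULL, Dave, NULL); (NULL, 1, NULL, P36); (NULL, 6, NULL, P33); (NULL, 9, NULL, P29); (NULL, 9, NULL, P35); (NULL, NULL, Ivan, NULL)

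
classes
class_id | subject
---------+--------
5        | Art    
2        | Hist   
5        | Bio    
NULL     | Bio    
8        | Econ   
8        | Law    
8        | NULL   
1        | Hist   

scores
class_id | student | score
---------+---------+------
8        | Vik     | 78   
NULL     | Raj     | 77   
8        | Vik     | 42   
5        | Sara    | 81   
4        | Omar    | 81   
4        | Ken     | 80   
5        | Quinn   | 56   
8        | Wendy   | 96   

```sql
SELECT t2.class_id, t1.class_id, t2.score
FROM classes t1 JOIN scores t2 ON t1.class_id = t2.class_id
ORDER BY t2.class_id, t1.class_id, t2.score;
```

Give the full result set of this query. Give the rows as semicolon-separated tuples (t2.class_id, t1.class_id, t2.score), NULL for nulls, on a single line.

INNER JOIN keeps only pairs where the ON condition holds.
Matching on t1.class_id = t2.class_id. A NULL in a compared column never satisfies the condition.
Matched pairs: 13.

(5, 5, 56); (5, 5, 56); (5, 5, 81); (5, 5, 81); (8, 8, 42); (8, 8, 42); (8, 8, 42); (8, 8, 78); (8, 8, 78); (8, 8, 78); (8, 8, 96); (8, 8, 96); (8, 8, 96)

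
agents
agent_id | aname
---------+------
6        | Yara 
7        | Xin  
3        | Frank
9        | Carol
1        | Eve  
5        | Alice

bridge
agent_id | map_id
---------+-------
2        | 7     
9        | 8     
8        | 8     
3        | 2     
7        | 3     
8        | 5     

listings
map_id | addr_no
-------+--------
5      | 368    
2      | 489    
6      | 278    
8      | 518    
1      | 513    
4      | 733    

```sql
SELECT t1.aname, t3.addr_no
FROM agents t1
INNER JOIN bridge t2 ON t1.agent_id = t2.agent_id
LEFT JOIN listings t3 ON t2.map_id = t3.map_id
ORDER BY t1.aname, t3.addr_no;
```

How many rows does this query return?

Evaluate left to right. First `agents t1 INNER JOIN bridge t2` on agent_id: 3 row(s).
Then LEFT JOIN `listings t3` on map_id: each of those 3 rows is kept; rows whose t2.map_id has no match in t3 get NULL for t3's columns.
Result: 3 row(s).

3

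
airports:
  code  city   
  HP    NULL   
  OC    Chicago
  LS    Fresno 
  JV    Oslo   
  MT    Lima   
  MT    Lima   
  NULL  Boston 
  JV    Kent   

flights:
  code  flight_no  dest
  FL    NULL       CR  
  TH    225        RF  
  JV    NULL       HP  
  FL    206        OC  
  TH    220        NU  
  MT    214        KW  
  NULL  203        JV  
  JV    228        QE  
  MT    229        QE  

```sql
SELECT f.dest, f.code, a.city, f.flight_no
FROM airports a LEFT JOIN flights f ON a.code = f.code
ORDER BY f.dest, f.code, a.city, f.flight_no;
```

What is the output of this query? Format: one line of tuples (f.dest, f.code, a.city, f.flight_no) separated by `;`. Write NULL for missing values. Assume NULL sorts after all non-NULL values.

(HP, JV, Kent, NULL); (HP, JV, Oslo, NULL); (KW, MT, Lima, 214); (KW, MT, Lima, 214); (QE, JV, Kent, 228); (QE, JV, Oslo, 228); (QE, MT, Lima, 229); (QE, MT, Lima, 229); (NULL, NULL, Boston, NULL); (NULL, NULL, Chicago, NULL); (NULL, NULL, Fresno, NULL); (NULL, NULL, NULL, NULL)

LEFT JOIN keeps every row from `airports`; unmatched rows get NULL for `flights`'s columns.
Matching on a.code = f.code. A NULL in a compared column never satisfies the condition.
Matched pairs: 8; unmatched a rows kept: 4.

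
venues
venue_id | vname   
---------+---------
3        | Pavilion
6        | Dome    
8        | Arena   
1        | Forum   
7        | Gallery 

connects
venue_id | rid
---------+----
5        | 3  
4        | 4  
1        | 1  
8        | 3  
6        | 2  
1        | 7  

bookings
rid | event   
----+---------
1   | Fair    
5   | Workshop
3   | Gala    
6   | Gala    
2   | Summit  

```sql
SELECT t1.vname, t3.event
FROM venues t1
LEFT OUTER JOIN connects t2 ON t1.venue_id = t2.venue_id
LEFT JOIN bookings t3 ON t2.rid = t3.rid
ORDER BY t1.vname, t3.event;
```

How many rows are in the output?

Evaluate left to right. First `venues t1 LEFT JOIN connects t2` on venue_id: 6 row(s).
Then LEFT JOIN `bookings t3` on rid: each of those 6 rows is kept; rows whose t2.rid has no match in t3 get NULL for t3's columns.
Result: 6 row(s).

6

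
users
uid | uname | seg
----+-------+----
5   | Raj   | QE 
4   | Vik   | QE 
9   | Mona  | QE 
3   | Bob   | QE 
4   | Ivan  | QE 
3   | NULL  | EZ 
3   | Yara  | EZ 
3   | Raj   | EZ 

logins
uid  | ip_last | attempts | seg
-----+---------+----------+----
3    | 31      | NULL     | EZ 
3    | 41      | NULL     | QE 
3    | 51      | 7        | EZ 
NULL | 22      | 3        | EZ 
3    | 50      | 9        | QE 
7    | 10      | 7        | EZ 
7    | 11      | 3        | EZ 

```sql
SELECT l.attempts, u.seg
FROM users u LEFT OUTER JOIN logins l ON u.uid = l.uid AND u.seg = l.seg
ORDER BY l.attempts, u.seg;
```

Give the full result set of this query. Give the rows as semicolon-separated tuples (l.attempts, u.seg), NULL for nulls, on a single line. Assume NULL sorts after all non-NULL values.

(7, EZ); (7, EZ); (7, EZ); (9, QE); (NULL, EZ); (NULL, EZ); (NULL, EZ); (NULL, QE); (NULL, QE); (NULL, QE); (NULL, QE); (NULL, QE)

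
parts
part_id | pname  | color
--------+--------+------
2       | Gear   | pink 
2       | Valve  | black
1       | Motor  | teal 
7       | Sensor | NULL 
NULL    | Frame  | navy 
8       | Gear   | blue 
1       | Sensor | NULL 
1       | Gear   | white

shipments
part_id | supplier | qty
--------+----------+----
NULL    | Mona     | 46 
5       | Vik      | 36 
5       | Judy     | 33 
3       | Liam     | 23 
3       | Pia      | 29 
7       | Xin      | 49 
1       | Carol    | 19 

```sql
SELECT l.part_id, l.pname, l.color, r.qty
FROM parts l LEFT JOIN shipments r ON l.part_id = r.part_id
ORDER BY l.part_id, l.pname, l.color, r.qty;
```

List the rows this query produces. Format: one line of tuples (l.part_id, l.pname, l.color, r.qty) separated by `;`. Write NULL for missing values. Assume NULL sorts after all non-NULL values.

(1, Gear, white, 19); (1, Motor, teal, 19); (1, Sensor, NULL, 19); (2, Gear, pink, NULL); (2, Valve, black, NULL); (7, Sensor, NULL, 49); (8, Gear, blue, NULL); (NULL, Frame, navy, NULL)

LEFT JOIN keeps every row from `parts`; unmatched rows get NULL for `shipments`'s columns.
Matching on l.part_id = r.part_id. A NULL in a compared column never satisfies the condition.
- part_id=2: no r row matches, row kept with r columns NULL.
- part_id=2: no r row matches, row kept with r columns NULL.
- part_id=1: 1 matching r row(s), so 1 row(s) emitted.
- part_id=7: 1 matching r row(s), so 1 row(s) emitted.
- part_id=NULL: no r row matches, row kept with r columns NULL.
- part_id=8: no r row matches, row kept with r columns NULL.
- part_id=1: 1 matching r row(s), so 1 row(s) emitted.
- part_id=1: 1 matching r row(s), so 1 row(s) emitted.
After projecting and ordering:
l.part_id | l.pname | l.color | r.qty
1 | Gear | white | 19
1 | Motor | teal | 19
1 | Sensor | NULL | 19
2 | Gear | pink | NULL
2 | Valve | black | NULL
7 | Sensor | NULL | 49
8 | Gear | blue | NULL
NULL | Frame | navy | NULL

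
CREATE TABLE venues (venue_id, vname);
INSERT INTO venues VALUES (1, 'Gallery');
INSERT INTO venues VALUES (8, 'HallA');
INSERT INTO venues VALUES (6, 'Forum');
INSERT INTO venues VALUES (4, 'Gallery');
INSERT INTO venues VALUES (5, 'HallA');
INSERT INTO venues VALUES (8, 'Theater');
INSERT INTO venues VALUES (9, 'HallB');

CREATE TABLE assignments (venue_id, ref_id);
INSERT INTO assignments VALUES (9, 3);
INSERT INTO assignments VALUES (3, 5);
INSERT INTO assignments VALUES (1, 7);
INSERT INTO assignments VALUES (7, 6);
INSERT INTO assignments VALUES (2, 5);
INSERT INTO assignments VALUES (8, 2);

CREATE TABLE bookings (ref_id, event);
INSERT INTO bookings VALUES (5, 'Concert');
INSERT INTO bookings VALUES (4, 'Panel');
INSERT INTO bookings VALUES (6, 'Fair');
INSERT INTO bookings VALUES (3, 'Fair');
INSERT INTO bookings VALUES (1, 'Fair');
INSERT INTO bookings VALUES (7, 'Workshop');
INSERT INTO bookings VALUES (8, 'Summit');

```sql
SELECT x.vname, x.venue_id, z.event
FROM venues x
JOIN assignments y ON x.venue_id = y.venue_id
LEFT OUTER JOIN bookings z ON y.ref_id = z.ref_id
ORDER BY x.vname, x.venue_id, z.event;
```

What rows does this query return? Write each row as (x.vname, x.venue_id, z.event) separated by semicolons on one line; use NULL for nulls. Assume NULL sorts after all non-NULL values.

(Gallery, 1, Workshop); (HallA, 8, NULL); (HallB, 9, Fair); (Theater, 8, NULL)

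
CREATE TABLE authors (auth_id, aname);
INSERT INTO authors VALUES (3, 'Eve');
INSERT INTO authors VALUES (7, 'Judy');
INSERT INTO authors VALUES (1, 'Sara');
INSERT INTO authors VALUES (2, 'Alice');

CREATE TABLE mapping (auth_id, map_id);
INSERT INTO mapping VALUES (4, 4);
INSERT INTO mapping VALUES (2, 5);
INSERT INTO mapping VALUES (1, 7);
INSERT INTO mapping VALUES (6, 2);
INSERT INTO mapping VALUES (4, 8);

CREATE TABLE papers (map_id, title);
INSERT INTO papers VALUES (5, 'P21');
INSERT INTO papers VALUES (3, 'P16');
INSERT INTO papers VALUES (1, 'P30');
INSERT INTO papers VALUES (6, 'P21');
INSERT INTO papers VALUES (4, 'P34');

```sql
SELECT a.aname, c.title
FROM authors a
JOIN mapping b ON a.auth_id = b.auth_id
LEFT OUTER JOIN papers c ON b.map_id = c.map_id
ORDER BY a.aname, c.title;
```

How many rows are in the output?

2

Joins associate left-to-right: authors INNER JOIN mapping on auth_id gives 2 intermediate row(s).
Then LEFT JOIN `papers c` on map_id: each of those 2 rows is kept; rows whose b.map_id has no match in c get NULL for c's columns.
Result: 2 row(s).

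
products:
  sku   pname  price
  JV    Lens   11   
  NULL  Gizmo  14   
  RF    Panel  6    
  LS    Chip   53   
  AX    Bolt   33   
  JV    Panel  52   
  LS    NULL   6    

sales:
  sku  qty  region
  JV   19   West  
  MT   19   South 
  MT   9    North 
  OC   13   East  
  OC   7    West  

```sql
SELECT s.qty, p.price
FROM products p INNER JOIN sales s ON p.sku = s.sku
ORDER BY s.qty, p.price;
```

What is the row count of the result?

2

INNER JOIN keeps only pairs where the ON condition holds.
Matching on p.sku = s.sku. A NULL in a compared column never satisfies the condition.
- sku=JV: 1 matching s row(s), so 1 row(s) emitted.
- sku=NULL: no matching s row, dropped.
- sku=RF: no matching s row, dropped.
- sku=LS: no matching s row, dropped.
- sku=AX: no matching s row, dropped.
- sku=JV: 1 matching s row(s), so 1 row(s) emitted.
- sku=LS: no matching s row, dropped.
Total: 2 rows.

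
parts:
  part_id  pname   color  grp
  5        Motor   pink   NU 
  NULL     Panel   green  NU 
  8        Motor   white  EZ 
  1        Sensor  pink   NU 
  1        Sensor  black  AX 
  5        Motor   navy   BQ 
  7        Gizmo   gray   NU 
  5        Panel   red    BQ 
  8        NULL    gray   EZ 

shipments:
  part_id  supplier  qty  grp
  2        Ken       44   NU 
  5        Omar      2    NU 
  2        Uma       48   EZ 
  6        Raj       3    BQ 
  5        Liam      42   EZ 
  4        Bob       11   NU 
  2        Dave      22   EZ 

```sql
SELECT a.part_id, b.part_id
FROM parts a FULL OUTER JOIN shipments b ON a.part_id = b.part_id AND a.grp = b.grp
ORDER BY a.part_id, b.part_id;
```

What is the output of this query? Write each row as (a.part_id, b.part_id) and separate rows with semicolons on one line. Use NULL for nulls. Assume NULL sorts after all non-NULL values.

FULL OUTER JOIN keeps every row from both sides; unmatched rows get NULL for the other side's columns.
Matching on a.part_id = b.part_id AND a.grp = b.grp. A NULL in a compared column never satisfies the condition.
- a (part_id=5, grp=NU) pairs with 1 row(s) of b.
- a (part_id=NULL, grp=NU) has no partner → padded with NULL.
- a (part_id=8, grp=EZ) has no partner → padded with NULL.
- a (part_id=1, grp=NU) has no partner → padded with NULL.
- a (part_id=1, grp=AX) has no partner → padded with NULL.
- a (part_id=5, grp=BQ) has no partner → padded with NULL.
- a (part_id=7, grp=NU) has no partner → padded with NULL.
- a (part_id=5, grp=BQ) has no partner → padded with NULL.
- a (part_id=8, grp=EZ) has no partner → padded with NULL.
- 6 b row(s) had no a match → kept, a columns NULL.

(1, NULL); (1, NULL); (5, 5); (5, NULL); (5, NULL); (7, NULL); (8, NULL); (8, NULL); (NULL, 2); (NULL, 2); (NULL, 2); (NULL, 4); (NULL, 5); (NULL, 6); (NULL, NULL)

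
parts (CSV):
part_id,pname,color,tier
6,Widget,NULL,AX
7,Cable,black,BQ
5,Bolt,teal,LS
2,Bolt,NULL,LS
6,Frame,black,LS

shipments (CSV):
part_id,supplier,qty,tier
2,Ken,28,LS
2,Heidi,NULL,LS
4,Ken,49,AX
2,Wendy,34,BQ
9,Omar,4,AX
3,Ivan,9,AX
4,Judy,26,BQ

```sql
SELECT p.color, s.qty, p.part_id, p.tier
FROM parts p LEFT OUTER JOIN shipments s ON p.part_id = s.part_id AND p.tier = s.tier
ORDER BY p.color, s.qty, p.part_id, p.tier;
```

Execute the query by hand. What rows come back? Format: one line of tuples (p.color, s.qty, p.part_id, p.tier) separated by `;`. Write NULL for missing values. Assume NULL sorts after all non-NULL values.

(black, NULL, 6, LS); (black, NULL, 7, BQ); (teal, NULL, 5, LS); (NULL, 28, 2, LS); (NULL, NULL, 2, LS); (NULL, NULL, 6, AX)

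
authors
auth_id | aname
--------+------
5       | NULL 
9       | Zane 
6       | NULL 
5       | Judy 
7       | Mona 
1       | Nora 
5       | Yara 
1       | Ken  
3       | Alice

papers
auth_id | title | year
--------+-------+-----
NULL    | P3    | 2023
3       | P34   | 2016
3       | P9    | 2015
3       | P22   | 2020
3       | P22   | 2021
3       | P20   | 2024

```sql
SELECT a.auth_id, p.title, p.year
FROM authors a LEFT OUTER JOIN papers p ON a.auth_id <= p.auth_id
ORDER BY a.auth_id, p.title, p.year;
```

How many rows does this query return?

21

LEFT JOIN keeps every row from `authors`; unmatched rows get NULL for `papers`'s columns.
Matching on a.auth_id <= p.auth_id. A NULL in a compared column never satisfies the condition.
- a[0] auth_id=5 → no match; kept with NULLs on the p side.
- a[1] auth_id=9 → no match; kept with NULLs on the p side.
- a[2] auth_id=6 → no match; kept with NULLs on the p side.
- a[3] auth_id=5 → no match; kept with NULLs on the p side.
- a[4] auth_id=7 → no match; kept with NULLs on the p side.
- a[5] auth_id=1 → 5 match(es) in p → 5 row(s).
- a[6] auth_id=5 → no match; kept with NULLs on the p side.
- a[7] auth_id=1 → 5 match(es) in p → 5 row(s).
- a[8] auth_id=3 → 5 match(es) in p → 5 row(s).
Total: 15 matched + 6 padded = 21 rows.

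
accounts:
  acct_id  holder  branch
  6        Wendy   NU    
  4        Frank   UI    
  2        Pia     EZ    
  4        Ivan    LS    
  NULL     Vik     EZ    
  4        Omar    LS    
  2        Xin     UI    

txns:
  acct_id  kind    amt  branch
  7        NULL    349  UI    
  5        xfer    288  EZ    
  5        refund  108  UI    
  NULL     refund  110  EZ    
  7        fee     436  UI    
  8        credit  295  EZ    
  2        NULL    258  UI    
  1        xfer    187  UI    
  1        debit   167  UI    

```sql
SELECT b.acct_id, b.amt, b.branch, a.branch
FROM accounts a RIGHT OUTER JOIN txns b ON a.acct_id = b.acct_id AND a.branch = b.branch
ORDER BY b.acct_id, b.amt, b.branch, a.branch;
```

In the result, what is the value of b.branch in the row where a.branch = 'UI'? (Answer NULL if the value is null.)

UI

RIGHT JOIN keeps every row from `txns`; unmatched rows get NULL for `accounts`'s columns.
Matching on a.acct_id = b.acct_id AND a.branch = b.branch. A NULL in a compared column never satisfies the condition.
- acct_id=6, branch=NU: no matching b row.
- acct_id=4, branch=UI: no matching b row.
- acct_id=2, branch=EZ: no matching b row.
- acct_id=4, branch=LS: no matching b row.
- acct_id=NULL, branch=EZ: no matching b row.
- acct_id=4, branch=LS: no matching b row.
- acct_id=2, branch=UI: 1 matching b row(s), so 1 row(s) emitted.
- plus 8 unmatched b row(s), each kept with NULL a columns.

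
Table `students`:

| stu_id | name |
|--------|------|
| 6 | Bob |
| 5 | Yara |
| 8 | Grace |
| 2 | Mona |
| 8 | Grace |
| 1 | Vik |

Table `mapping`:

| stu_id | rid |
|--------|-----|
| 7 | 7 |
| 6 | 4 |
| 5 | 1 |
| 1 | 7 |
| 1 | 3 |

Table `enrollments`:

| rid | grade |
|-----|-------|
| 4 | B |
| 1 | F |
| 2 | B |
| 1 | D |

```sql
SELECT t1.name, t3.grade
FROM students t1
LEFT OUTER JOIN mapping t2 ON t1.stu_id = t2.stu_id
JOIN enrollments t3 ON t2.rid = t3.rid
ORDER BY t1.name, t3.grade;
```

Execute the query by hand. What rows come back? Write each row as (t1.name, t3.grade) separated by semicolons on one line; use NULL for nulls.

(Bob, B); (Yara, D); (Yara, F)

Evaluate left to right. First `students t1 LEFT JOIN mapping t2` on stu_id: 7 row(s).
Then INNER JOIN `enrollments t3` on rid: keep only rows whose t2.rid appears in t3.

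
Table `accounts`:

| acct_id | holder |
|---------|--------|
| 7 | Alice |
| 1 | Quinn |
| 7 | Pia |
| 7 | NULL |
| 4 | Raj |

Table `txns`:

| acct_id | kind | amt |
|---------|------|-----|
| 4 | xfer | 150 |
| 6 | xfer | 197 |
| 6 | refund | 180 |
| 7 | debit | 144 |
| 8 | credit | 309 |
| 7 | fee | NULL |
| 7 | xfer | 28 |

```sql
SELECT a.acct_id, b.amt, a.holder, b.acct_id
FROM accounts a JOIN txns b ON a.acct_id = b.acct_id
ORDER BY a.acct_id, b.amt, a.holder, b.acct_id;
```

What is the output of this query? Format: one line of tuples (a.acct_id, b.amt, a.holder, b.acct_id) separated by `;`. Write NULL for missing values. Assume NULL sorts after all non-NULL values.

(4, 150, Raj, 4); (7, 28, Alice, 7); (7, 28, Pia, 7); (7, 28, NULL, 7); (7, 144, Alice, 7); (7, 144, Pia, 7); (7, 144, NULL, 7); (7, NULL, Alice, 7); (7, NULL, Pia, 7); (7, NULL, NULL, 7)

INNER JOIN keeps only pairs where the ON condition holds.
Matching on a.acct_id = b.acct_id.
- a row (acct_id=7): matches 3 b row(s) → 3 output row(s).
- a row (acct_id=1): no match → dropped.
- a row (acct_id=7): matches 3 b row(s) → 3 output row(s).
- a row (acct_id=7): matches 3 b row(s) → 3 output row(s).
- a row (acct_id=4): matches 1 b row(s) → 1 output row(s).
After projecting and ordering:
a.acct_id | b.amt | a.holder | b.acct_id
4 | 150 | Raj | 4
7 | 28 | Alice | 7
7 | 28 | Pia | 7
7 | 28 | NULL | 7
7 | 144 | Alice | 7
7 | 144 | Pia | 7
7 | 144 | NULL | 7
7 | NULL | Alice | 7
7 | NULL | Pia | 7
7 | NULL | NULL | 7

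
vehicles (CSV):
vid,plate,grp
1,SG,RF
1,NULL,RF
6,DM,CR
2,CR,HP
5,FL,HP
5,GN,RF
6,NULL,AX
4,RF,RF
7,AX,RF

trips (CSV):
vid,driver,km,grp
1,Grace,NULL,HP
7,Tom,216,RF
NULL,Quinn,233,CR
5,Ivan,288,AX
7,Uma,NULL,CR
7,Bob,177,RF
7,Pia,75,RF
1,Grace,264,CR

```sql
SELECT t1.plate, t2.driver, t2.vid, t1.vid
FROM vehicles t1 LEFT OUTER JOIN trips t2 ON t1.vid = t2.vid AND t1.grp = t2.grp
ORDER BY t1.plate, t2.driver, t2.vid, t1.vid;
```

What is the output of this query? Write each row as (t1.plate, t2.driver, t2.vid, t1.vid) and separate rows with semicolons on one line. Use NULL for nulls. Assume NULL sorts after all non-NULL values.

(AX, Bob, 7, 7); (AX, Pia, 7, 7); (AX, Tom, 7, 7); (CR, NULL, NULL, 2); (DM, NULL, NULL, 6); (FL, NULL, NULL, 5); (GN, NULL, NULL, 5); (RF, NULL, NULL, 4); (SG, NULL, NULL, 1); (NULL, NULL, NULL, 1); (NULL, NULL, NULL, 6)

LEFT JOIN keeps every row from `vehicles`; unmatched rows get NULL for `trips`'s columns.
Matching on t1.vid = t2.vid AND t1.grp = t2.grp. A NULL in a compared column never satisfies the condition.
Matched pairs: 3; unmatched t1 rows kept: 8.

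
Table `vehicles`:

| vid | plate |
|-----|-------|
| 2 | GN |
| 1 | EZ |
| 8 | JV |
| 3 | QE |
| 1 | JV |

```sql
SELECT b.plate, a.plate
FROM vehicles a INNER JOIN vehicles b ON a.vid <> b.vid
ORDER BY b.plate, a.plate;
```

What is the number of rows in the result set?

INNER JOIN keeps only pairs where the ON condition holds.
Matching on a.vid <> b.vid.
Matched pairs: 18.
Total: 18 rows.

18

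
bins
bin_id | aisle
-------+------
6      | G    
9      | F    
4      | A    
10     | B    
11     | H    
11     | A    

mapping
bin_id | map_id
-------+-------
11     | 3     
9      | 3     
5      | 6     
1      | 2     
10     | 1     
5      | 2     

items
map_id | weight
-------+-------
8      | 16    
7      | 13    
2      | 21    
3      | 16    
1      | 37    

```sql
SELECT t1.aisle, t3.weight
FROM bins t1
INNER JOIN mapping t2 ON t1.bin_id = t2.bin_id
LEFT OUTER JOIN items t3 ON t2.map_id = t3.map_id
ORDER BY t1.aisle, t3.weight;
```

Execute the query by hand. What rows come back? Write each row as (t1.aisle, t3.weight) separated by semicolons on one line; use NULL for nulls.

(A, 16); (B, 37); (F, 16); (H, 16)

Joins associate left-to-right: bins INNER JOIN mapping on bin_id gives 4 intermediate row(s).
Then LEFT JOIN `items t3` on map_id: each of those 4 rows is kept; rows whose t2.map_id has no match in t3 get NULL for t3's columns.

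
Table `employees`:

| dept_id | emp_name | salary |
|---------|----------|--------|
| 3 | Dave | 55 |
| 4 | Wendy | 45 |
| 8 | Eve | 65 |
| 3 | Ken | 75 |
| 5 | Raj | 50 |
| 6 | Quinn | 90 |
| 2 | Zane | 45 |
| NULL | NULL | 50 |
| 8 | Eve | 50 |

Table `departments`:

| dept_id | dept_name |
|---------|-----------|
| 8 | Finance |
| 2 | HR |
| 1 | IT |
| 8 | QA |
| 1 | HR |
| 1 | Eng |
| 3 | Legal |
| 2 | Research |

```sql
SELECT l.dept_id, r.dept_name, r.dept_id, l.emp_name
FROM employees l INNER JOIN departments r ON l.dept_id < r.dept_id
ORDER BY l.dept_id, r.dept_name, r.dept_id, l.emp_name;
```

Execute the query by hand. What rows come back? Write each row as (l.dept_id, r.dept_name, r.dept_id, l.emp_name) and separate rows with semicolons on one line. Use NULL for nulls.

(2, Finance, 8, Zane); (2, Legal, 3, Zane); (2, QA, 8, Zane); (3, Finance, 8, Dave); (3, Finance, 8, Ken); (3, QA, 8, Dave); (3, QA, 8, Ken); (4, Finance, 8, Wendy); (4, QA, 8, Wendy); (5, Finance, 8, Raj); (5, QA, 8, Raj); (6, Finance, 8, Quinn); (6, QA, 8, Quinn)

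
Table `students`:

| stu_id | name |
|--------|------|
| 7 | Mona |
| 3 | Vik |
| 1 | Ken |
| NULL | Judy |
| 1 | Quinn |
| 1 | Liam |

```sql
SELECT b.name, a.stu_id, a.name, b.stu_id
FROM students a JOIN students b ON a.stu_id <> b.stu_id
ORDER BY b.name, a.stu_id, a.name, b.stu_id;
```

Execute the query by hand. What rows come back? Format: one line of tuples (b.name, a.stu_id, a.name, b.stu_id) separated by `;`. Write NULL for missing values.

INNER JOIN keeps only pairs where the ON condition holds.
Matching on a.stu_id <> b.stu_id. A NULL in a compared column never satisfies the condition.
Matched pairs: 14.

(Ken, 3, Vik, 1); (Ken, 7, Mona, 1); (Liam, 3, Vik, 1); (Liam, 7, Mona, 1); (Mona, 1, Ken, 7); (Mona, 1, Liam, 7); (Mona, 1, Quinn, 7); (Mona, 3, Vik, 7); (Quinn, 3, Vik, 1); (Quinn, 7, Mona, 1); (Vik, 1, Ken, 3); (Vik, 1, Liam, 3); (Vik, 1, Quinn, 3); (Vik, 7, Mona, 3)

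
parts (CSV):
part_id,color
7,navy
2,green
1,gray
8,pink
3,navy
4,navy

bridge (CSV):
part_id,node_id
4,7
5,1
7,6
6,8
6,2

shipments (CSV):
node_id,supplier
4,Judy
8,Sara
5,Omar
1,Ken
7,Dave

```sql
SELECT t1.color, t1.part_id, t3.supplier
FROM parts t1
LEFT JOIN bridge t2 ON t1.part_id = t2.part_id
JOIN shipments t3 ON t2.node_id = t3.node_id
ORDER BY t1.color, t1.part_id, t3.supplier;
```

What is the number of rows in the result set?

Step 1 — t1 LEFT JOIN t2 on part_id → 6 row(s).
Then INNER JOIN `shipments t3` on node_id: keep only rows whose t2.node_id appears in t3.
Result: 1 row(s).

1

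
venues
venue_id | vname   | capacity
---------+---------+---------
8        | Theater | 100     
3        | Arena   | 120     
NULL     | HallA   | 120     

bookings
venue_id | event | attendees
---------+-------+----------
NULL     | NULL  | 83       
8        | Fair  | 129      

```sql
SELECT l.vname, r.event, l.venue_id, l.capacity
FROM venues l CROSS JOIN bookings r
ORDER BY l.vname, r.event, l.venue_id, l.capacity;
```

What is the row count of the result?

6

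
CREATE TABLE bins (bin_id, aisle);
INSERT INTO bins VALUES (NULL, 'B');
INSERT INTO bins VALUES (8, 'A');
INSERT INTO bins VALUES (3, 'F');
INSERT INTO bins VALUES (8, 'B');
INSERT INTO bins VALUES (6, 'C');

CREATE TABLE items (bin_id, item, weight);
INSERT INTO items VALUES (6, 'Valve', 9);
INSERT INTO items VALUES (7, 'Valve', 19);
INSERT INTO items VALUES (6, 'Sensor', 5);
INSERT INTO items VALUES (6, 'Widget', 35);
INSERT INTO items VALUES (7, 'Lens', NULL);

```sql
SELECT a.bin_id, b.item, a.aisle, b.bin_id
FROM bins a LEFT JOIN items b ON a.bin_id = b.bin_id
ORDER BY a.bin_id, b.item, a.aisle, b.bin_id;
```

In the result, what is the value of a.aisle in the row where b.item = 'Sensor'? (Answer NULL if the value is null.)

C

LEFT JOIN keeps every row from `bins`; unmatched rows get NULL for `items`'s columns.
Matching on a.bin_id = b.bin_id. A NULL in a compared column never satisfies the condition.
Matched pairs: 3; unmatched a rows kept: 4.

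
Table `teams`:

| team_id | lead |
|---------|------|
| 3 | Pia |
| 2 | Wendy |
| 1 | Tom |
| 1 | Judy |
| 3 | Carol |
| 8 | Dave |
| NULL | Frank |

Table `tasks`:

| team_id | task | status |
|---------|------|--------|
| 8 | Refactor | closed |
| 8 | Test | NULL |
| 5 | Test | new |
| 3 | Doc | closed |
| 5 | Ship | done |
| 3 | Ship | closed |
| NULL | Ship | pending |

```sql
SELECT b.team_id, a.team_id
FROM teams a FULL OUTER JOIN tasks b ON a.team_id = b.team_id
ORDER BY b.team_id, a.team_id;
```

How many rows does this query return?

FULL OUTER JOIN keeps every row from both sides; unmatched rows get NULL for the other side's columns.
Matching on a.team_id = b.team_id. A NULL in a compared column never satisfies the condition.
- a row (team_id=3): matches 2 b row(s) → 2 output row(s).
- a row (team_id=2): no match → kept, b columns NULL.
- a row (team_id=1): no match → kept, b columns NULL.
- a row (team_id=1): no match → kept, b columns NULL.
- a row (team_id=3): matches 2 b row(s) → 2 output row(s).
- a row (team_id=8): matches 2 b row(s) → 2 output row(s).
- a row (team_id=NULL): no match → kept, b columns NULL.
- plus 3 unmatched b row(s), each kept with NULL a columns.
Total: 6 matched + 7 padded = 13 rows.

13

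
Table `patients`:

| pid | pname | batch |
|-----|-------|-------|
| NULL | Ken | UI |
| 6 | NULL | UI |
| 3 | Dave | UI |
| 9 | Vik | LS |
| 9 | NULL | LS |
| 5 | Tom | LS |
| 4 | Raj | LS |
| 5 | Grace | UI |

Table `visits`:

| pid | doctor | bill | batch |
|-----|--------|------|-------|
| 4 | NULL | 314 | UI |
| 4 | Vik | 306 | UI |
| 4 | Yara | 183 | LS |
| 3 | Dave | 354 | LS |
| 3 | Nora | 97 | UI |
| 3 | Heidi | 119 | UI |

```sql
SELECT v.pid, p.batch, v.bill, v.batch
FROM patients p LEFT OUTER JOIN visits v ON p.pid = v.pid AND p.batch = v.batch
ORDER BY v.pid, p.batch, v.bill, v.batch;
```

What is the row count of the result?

9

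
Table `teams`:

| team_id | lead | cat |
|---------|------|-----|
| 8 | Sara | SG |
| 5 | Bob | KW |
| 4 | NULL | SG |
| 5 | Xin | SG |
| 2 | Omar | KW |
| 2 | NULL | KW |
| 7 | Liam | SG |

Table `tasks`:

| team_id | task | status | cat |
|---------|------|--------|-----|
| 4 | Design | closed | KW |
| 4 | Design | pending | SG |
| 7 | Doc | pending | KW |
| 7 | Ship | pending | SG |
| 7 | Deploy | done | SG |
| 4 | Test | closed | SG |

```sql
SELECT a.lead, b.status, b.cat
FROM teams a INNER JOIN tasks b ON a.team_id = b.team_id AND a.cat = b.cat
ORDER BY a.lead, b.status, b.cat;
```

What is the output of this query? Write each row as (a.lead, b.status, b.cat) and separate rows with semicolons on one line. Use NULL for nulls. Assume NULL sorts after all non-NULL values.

(Liam, done, SG); (Liam, pending, SG); (NULL, closed, SG); (NULL, pending, SG)

INNER JOIN keeps only pairs where the ON condition holds.
Matching on a.team_id = b.team_id AND a.cat = b.cat.
- a row (team_id=8, cat=SG): no match → dropped.
- a row (team_id=5, cat=KW): no match → dropped.
- a row (team_id=4, cat=SG): matches 2 b row(s) → 2 output row(s).
- a row (team_id=5, cat=SG): no match → dropped.
- a row (team_id=2, cat=KW): no match → dropped.
- a row (team_id=2, cat=KW): no match → dropped.
- a row (team_id=7, cat=SG): matches 2 b row(s) → 2 output row(s).
After projecting and ordering:
a.lead | b.status | b.cat
Liam | done | SG
Liam | pending | SG
NULL | closed | SG
NULL | pending | SG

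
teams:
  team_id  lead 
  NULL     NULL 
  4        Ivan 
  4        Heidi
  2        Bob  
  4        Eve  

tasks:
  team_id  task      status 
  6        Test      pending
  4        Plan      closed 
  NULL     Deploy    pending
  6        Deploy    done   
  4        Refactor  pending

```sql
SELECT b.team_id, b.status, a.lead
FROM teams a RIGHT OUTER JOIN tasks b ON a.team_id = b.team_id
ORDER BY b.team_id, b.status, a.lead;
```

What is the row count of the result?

9

RIGHT JOIN keeps every row from `tasks`; unmatched rows get NULL for `teams`'s columns.
Matching on a.team_id = b.team_id. A NULL in a compared column never satisfies the condition.
- team_id=NULL: no matching b row.
- team_id=4: 2 matching b row(s), so 2 row(s) emitted.
- team_id=4: 2 matching b row(s), so 2 row(s) emitted.
- team_id=2: no matching b row.
- team_id=4: 2 matching b row(s), so 2 row(s) emitted.
- 3 row(s) from b found no a partner → padded with NULL.
Total: 6 matched + 3 padded = 9 rows.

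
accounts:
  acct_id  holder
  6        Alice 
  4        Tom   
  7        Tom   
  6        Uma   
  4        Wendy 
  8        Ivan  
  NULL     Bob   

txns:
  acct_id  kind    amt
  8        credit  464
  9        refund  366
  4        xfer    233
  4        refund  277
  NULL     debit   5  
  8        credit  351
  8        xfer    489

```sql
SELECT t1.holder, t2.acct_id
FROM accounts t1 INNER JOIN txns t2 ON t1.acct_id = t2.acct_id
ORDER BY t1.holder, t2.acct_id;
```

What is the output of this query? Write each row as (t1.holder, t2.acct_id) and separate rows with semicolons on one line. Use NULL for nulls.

(Ivan, 8); (Ivan, 8); (Ivan, 8); (Tom, 4); (Tom, 4); (Wendy, 4); (Wendy, 4)

INNER JOIN keeps only pairs where the ON condition holds.
Matching on t1.acct_id = t2.acct_id. A NULL in a compared column never satisfies the condition.
Matched pairs: 7.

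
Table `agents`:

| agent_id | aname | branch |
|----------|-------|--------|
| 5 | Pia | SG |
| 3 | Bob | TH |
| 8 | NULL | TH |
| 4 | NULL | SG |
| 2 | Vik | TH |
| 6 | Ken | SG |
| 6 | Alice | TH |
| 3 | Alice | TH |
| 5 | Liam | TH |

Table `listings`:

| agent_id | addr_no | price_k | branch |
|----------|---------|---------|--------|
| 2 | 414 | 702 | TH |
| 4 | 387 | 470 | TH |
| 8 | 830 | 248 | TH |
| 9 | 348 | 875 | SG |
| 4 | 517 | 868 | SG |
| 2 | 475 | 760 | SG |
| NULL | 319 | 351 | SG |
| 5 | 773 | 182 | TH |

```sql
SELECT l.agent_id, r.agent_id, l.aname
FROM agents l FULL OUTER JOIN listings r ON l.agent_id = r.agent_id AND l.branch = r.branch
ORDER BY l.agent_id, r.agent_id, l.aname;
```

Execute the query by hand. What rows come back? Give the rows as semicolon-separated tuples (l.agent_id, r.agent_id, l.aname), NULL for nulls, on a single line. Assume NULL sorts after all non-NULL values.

(2, 2, Vik); (3, NULL, Alice); (3, NULL, Bob); (4, 4, NULL); (5, 5, Liam); (5, NULL, Pia); (6, NULL, Alice); (6, NULL, Ken); (8, 8, NULL); (NULL, 2, NULL); (NULL, 4, NULL); (NULL, 9, NULL); (NULL, NULL, NULL)

FULL OUTER JOIN keeps every row from both sides; unmatched rows get NULL for the other side's columns.
Matching on l.agent_id = r.agent_id AND l.branch = r.branch. A NULL in a compared column never satisfies the condition.
- agent_id=5, branch=SG: no r row matches, row kept with r columns NULL.
- agent_id=3, branch=TH: no r row matches, row kept with r columns NULL.
- agent_id=8, branch=TH: 1 matching r row(s), so 1 row(s) emitted.
- agent_id=4, branch=SG: 1 matching r row(s), so 1 row(s) emitted.
- agent_id=2, branch=TH: 1 matching r row(s), so 1 row(s) emitted.
- agent_id=6, branch=SG: no r row matches, row kept with r columns NULL.
- agent_id=6, branch=TH: no r row matches, row kept with r columns NULL.
- agent_id=3, branch=TH: no r row matches, row kept with r columns NULL.
- agent_id=5, branch=TH: 1 matching r row(s), so 1 row(s) emitted.
- 4 row(s) from r found no l partner → padded with NULL.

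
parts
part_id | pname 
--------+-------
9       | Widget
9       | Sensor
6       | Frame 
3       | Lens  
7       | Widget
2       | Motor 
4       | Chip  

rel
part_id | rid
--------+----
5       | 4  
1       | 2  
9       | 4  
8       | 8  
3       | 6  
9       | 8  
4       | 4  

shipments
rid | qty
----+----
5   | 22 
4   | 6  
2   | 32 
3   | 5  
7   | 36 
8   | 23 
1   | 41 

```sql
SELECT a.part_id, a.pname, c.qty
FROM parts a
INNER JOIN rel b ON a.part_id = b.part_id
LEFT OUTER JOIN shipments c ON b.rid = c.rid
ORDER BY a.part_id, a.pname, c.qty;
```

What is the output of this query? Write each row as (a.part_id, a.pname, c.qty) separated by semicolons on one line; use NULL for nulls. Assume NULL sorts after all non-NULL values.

(3, Lens, NULL); (4, Chip, 6); (9, Sensor, 6); (9, Sensor, 23); (9, Widget, 6); (9, Widget, 23)

Joins associate left-to-right: parts INNER JOIN rel on part_id gives 6 intermediate row(s).
Then LEFT JOIN `shipments c` on rid: each of those 6 rows is kept; rows whose b.rid has no match in c get NULL for c's columns.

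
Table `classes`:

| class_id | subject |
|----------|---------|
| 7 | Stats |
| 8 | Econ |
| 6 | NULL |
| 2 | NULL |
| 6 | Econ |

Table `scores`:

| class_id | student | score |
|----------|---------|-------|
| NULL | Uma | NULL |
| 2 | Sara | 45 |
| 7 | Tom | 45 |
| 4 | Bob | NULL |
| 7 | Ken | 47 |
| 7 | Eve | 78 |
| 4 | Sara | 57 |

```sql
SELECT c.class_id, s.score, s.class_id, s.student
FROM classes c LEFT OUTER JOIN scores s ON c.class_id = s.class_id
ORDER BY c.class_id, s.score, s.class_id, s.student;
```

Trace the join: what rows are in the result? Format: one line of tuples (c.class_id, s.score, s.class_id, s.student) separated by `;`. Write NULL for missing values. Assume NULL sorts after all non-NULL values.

(2, 45, 2, Sara); (6, NULL, NULL, NULL); (6, NULL, NULL, NULL); (7, 45, 7, Tom); (7, 47, 7, Ken); (7, 78, 7, Eve); (8, NULL, NULL, NULL)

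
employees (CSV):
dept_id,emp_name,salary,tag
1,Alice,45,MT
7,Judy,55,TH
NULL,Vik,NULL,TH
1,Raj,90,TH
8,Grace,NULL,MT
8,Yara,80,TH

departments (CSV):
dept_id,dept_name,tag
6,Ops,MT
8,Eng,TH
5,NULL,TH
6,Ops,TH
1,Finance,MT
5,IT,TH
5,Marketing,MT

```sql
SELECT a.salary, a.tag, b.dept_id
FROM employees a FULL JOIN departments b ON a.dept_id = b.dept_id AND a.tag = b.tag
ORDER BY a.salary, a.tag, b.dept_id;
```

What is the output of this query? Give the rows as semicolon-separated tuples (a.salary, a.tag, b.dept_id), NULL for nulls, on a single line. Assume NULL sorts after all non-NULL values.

(45, MT, 1); (55, TH, NULL); (80, TH, 8); (90, TH, NULL); (NULL, MT, NULL); (NULL, TH, NULL); (NULL, NULL, 5); (NULL, NULL, 5); (NULL, NULL, 5); (NULL, NULL, 6); (NULL, NULL, 6)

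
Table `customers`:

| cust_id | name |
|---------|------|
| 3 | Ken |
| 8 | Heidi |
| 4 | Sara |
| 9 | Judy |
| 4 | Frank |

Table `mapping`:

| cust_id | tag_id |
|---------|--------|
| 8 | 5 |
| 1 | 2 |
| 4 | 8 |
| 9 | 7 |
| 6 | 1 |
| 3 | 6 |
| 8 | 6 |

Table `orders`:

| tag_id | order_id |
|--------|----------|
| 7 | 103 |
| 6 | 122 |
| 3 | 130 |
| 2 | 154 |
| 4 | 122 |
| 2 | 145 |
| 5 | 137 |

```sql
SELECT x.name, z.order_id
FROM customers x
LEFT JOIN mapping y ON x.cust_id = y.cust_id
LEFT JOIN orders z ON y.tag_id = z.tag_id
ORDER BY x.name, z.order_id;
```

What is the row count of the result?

6

Step 1 — x LEFT JOIN y on cust_id → 6 row(s).
Then LEFT JOIN `orders z` on tag_id: each of those 6 rows is kept; rows whose y.tag_id has no match in z get NULL for z's columns.
Result: 6 row(s).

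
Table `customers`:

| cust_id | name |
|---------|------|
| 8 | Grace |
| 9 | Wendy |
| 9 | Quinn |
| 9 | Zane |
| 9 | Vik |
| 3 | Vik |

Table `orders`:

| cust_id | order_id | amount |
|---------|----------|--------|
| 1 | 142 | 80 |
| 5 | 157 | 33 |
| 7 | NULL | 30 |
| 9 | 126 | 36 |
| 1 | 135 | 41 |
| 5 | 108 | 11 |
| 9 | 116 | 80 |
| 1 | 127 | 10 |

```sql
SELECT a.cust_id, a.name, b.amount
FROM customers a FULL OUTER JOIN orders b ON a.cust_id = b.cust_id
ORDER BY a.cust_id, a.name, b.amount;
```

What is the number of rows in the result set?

FULL OUTER JOIN keeps every row from both sides; unmatched rows get NULL for the other side's columns.
Matching on a.cust_id = b.cust_id.
Matched pairs: 8; unmatched a rows kept: 2; unmatched b rows kept: 6.
Total: 8 matched + 8 padded = 16 rows.

16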